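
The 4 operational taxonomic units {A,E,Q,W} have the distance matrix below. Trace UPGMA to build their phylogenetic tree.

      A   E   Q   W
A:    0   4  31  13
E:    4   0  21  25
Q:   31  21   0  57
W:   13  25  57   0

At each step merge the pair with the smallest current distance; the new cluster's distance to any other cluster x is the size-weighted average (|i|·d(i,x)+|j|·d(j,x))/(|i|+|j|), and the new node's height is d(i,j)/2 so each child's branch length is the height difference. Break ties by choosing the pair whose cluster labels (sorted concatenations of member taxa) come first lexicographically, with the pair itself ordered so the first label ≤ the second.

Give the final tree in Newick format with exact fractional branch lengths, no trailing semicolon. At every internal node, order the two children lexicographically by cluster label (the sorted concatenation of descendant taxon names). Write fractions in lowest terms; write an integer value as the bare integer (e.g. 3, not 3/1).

(((A:2,E:2):15/2,W:19/2):26/3,Q:109/6)

1. join A+E (d=4) ⇒ AE; edges |A|=2, |E|=2
  updated: d(AE,Q)=26, d(AE,W)=19
2. join AE+W (d=19) ⇒ AEW; edges |AE|=15/2, |W|=19/2
  updated: d(AEW,Q)=109/3
3. join AEW+Q (d=109/3) ⇒ AEQW; edges |AEW|=26/3, |Q|=109/6
final tree: (((A:2,E:2):15/2,W:19/2):26/3,Q:109/6)
total length: 287/6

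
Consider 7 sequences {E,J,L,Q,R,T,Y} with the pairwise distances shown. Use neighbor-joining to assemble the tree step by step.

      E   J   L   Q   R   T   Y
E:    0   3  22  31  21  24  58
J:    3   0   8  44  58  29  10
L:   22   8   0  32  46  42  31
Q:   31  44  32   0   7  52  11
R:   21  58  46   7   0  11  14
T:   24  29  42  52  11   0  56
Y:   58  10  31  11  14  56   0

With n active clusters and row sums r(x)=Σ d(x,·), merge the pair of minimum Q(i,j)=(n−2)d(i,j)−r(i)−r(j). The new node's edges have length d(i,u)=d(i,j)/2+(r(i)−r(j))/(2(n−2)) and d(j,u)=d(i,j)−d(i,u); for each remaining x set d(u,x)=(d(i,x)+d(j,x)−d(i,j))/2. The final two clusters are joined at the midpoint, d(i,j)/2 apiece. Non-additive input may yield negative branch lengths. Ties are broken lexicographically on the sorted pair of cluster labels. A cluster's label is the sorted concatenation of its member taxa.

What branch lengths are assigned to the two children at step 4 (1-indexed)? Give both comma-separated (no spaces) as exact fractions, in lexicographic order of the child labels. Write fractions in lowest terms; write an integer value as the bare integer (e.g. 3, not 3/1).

1. join R+T (d=11, Q=-316) ⇒ RT; edges |R|=-1/5, |T|=56/5
  updated: d(E,RT)=17, d(J,RT)=38, d(L,RT)=77/2, d(Q,RT)=24, d(RT,Y)=59/2
2. join Q+Y (d=11, Q=-475/2) ⇒ QY; edges |Q|=93/16, |Y|=83/16
  updated: d(E,QY)=39, d(J,QY)=43/2, d(L,QY)=26, d(QY,RT)=85/4
3. join QY+RT (d=85/4, Q=-635/4) ⇒ QRTY; edges |QY|=227/24, |RT|=283/24
  updated: d(E,QRTY)=139/8, d(J,QRTY)=153/8, d(L,QRTY)=173/8
4. join E+J (d=3, Q=-133/2) ⇒ EJ; edges |E|=73/16, |J|=-25/16
  updated: d(EJ,L)=27/2, d(EJ,QRTY)=67/4
5. join EJ+L (d=27/2, Q=-415/8) ⇒ EJL; edges |EJ|=69/16, |L|=147/16
  updated: d(EJL,QRTY)=199/16
6. join EJL+QRTY (d=199/16) ⇒ EJLQRTY; edges |EJL|=199/32, |QRTY|=199/32
final tree: (((E:73/16,J:-25/16):69/16,L:147/16):199/32,((Q:93/16,Y:83/16):227/24,(R:-1/5,T:56/5):283/24):199/32)
total length: 1155/16

73/16,-25/16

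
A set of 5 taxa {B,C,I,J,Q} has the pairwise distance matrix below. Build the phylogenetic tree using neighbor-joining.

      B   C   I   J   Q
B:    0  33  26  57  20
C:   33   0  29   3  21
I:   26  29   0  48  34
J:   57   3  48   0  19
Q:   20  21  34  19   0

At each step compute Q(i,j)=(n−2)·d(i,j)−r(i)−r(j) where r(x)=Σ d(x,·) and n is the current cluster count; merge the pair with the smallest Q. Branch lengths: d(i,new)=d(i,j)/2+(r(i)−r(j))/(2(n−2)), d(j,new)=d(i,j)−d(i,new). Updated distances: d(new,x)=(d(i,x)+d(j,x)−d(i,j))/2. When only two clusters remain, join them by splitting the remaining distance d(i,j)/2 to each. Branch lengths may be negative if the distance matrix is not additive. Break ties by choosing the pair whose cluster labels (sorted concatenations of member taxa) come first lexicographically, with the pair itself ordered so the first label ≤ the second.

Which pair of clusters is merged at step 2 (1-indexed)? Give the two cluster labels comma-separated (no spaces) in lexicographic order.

step 1: merge (C,J) at d=3, Q=-204; branch lengths C→-16/3, J→25/3; new cluster CJ
  updated: d(B,CJ)=87/2, d(CJ,I)=37, d(CJ,Q)=37/2
step 2: merge (B,I) at d=26, Q=-269/2; branch lengths B→89/8, I→119/8; new cluster BI
  updated: d(BI,CJ)=109/4, d(BI,Q)=14
step 3: merge (BI,CJ) at d=109/4, Q=-239/4; branch lengths BI→91/8, CJ→127/8; new cluster BCIJ
  updated: d(BCIJ,Q)=21/8
step 4: merge (BCIJ,Q) at d=21/8; branch lengths BCIJ→21/16, Q→21/16; new cluster BCIJQ
final tree: (((B:89/8,I:119/8):91/8,(C:-16/3,J:25/3):127/8):21/16,Q:21/16)
total length: 471/8

B,I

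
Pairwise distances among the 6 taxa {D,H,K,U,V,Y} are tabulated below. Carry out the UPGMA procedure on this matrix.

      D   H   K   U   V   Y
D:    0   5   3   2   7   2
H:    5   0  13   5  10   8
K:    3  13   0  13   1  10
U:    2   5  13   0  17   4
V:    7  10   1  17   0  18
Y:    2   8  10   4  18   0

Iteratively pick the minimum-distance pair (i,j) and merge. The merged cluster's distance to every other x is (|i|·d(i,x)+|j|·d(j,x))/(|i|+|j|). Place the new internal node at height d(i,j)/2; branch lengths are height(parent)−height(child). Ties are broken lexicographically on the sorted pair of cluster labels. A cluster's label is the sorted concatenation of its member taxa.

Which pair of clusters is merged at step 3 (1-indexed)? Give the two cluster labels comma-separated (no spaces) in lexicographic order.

DU,Y

step 1: merge (K,V) at d=1; branch lengths K→1/2, V→1/2; new cluster KV
  updated: d(D,KV)=5, d(H,KV)=23/2, d(KV,U)=15, d(KV,Y)=14
step 2: merge (D,U) at d=2; branch lengths D→1, U→1; new cluster DU
  updated: d(DU,H)=5, d(DU,KV)=10, d(DU,Y)=3
step 3: merge (DU,Y) at d=3; branch lengths DU→1/2, Y→3/2; new cluster DUY
  updated: d(DUY,H)=6, d(DUY,KV)=34/3
step 4: merge (DUY,H) at d=6; branch lengths DUY→3/2, H→3; new cluster DHUY
  updated: d(DHUY,KV)=91/8
step 5: merge (DHUY,KV) at d=91/8; branch lengths DHUY→43/16, KV→83/16; new cluster DHKUVY
final tree: ((((D:1,U:1):1/2,Y:3/2):3/2,H:3):43/16,(K:1/2,V:1/2):83/16)
total length: 139/8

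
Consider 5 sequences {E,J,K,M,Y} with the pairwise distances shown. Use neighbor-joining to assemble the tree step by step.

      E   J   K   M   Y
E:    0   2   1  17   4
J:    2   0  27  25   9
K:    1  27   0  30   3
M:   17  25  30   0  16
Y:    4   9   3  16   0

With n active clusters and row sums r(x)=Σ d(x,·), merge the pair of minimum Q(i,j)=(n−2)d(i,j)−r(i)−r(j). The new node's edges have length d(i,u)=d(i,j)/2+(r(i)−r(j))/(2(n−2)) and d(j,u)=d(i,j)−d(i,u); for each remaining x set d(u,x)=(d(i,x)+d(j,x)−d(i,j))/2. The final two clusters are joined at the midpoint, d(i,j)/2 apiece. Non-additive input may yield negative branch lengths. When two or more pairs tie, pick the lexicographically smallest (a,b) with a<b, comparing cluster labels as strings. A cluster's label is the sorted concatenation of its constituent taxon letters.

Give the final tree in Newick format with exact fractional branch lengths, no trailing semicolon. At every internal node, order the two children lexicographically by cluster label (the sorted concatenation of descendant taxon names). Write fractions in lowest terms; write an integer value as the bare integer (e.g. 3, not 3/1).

(((E:-39/8,J:55/8):25/8,(K:19/3,Y:-10/3):37/8):135/16,M:135/16)

iteration 1: select K,Y (d=3, Q=-84); attach at lengths (19/3, -10/3); label the merged cluster KY
  updated: d(E,KY)=1, d(J,KY)=33/2, d(KY,M)=43/2
iteration 2: select E,J (d=2, Q=-119/2); attach at lengths (-39/8, 55/8); label the merged cluster EJ
  updated: d(EJ,KY)=31/4, d(EJ,M)=20
iteration 3: select EJ,KY (d=31/4, Q=-197/4); attach at lengths (25/8, 37/8); label the merged cluster EJKY
  updated: d(EJKY,M)=135/8
iteration 4: select EJKY,M (d=135/8); attach at lengths (135/16, 135/16); label the merged cluster EJKMY
final tree: (((E:-39/8,J:55/8):25/8,(K:19/3,Y:-10/3):37/8):135/16,M:135/16)
total length: 237/8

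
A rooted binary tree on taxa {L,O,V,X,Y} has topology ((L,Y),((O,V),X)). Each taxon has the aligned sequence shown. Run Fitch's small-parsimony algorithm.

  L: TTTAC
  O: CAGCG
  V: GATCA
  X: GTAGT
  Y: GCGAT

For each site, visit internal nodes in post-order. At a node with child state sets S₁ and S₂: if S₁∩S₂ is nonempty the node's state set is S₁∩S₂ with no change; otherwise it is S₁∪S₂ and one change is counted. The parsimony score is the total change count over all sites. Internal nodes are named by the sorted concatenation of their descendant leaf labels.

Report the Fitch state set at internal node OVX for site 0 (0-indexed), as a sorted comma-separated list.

G

site 0, node LY: L={T} ∪ Y={G} → {G,T} (+1)
site 0, node OV: O={C} ∪ V={G} → {C,G} (+1)
site 0, node OVX: OV={C,G} ∩ X={G} → {G} (+0)
site 0, node LOVXY: LY={G,T} ∩ OVX={G} → {G} (+0)
site 1, node LY: L={T} ∪ Y={C} → {C,T} (+1)
site 1, node OV: O={A} ∩ V={A} → {A} (+0)
site 1, node OVX: OV={A} ∪ X={T} → {A,T} (+1)
site 1, node LOVXY: LY={C,T} ∩ OVX={A,T} → {T} (+0)
site 2, node LY: L={T} ∪ Y={G} → {G,T} (+1)
site 2, node OV: O={G} ∪ V={T} → {G,T} (+1)
site 2, node OVX: OV={G,T} ∪ X={A} → {A,G,T} (+1)
site 2, node LOVXY: LY={G,T} ∩ OVX={A,G,T} → {G,T} (+0)
site 3, node LY: L={A} ∩ Y={A} → {A} (+0)
site 3, node OV: O={C} ∩ V={C} → {C} (+0)
site 3, node OVX: OV={C} ∪ X={G} → {C,G} (+1)
site 3, node LOVXY: LY={A} ∪ OVX={C,G} → {A,C,G} (+1)
site 4, node LY: L={C} ∪ Y={T} → {C,T} (+1)
site 4, node OV: O={G} ∪ V={A} → {A,G} (+1)
site 4, node OVX: OV={A,G} ∪ X={T} → {A,G,T} (+1)
site 4, node LOVXY: LY={C,T} ∩ OVX={A,G,T} → {T} (+0)
per-site changes: [2, 2, 3, 2, 3]; total = 12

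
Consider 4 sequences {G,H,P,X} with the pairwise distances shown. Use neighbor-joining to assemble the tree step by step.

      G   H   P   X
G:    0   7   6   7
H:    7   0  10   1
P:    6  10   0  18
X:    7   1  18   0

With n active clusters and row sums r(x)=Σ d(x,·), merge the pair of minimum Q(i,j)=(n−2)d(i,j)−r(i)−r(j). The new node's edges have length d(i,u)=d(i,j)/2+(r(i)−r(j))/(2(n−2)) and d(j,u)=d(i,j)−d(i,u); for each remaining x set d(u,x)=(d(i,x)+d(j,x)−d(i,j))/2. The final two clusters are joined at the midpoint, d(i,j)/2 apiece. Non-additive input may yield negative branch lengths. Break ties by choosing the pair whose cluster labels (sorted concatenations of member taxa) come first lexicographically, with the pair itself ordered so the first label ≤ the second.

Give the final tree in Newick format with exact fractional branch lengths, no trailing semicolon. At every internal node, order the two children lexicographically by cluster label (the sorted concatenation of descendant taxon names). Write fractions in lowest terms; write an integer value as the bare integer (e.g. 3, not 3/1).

(((G:-1/2,P:13/2):7,H:-3/2):5/4,X:5/4)

step 1: merge (G,P) at d=6, Q=-42; branch lengths G→-1/2, P→13/2; new cluster GP
  updated: d(GP,H)=11/2, d(GP,X)=19/2
step 2: merge (GP,H) at d=11/2, Q=-16; branch lengths GP→7, H→-3/2; new cluster GHP
  updated: d(GHP,X)=5/2
step 3: merge (GHP,X) at d=5/2; branch lengths GHP→5/4, X→5/4; new cluster GHPX
final tree: (((G:-1/2,P:13/2):7,H:-3/2):5/4,X:5/4)
total length: 14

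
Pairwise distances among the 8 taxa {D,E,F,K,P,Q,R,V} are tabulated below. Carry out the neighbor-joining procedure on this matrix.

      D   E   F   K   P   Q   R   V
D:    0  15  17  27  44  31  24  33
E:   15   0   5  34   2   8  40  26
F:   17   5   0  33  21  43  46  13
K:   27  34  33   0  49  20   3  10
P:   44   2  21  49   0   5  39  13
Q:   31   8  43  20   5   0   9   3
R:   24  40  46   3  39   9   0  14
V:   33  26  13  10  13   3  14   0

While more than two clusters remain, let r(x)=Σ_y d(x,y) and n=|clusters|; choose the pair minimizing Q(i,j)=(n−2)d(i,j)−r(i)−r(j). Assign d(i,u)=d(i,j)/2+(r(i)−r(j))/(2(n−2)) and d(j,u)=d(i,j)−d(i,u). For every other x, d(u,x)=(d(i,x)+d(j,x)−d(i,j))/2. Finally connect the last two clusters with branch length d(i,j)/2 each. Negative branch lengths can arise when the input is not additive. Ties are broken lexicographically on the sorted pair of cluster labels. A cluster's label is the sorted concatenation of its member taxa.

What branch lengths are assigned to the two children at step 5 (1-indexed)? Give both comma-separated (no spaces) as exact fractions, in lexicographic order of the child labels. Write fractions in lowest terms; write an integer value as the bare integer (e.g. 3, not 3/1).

1. join K+R (d=3, Q=-333) ⇒ KR; edges |K|=19/12, |R|=17/12
  updated: d(D,KR)=24, d(E,KR)=71/2, d(F,KR)=38, d(KR,P)=85/2, d(KR,Q)=13, d(KR,V)=21/2
2. join D+F (d=17, Q=-216) ⇒ DF; edges |D|=56/5, |F|=29/5
  updated: d(DF,E)=3/2, d(DF,KR)=45/2, d(DF,P)=24, d(DF,Q)=57/2, d(DF,V)=29/2
3. join DF+E (d=3/2, Q=-158) ⇒ DEF; edges |DF|=3, |E|=-3/2
  updated: d(DEF,KR)=113/4, d(DEF,P)=49/4, d(DEF,Q)=35/2, d(DEF,V)=39/2
4. join DEF+P (d=49/4, Q=-227/2) ⇒ DEFP; edges |DEF|=83/12, |P|=16/3
  updated: d(DEFP,KR)=117/4, d(DEFP,Q)=41/8, d(DEFP,V)=81/8
5. join DEFP+Q (d=41/8, Q=-443/8) ⇒ DEFPQ; edges |DEFP|=269/32, |Q|=-105/32
  updated: d(DEFPQ,KR)=297/16, d(DEFPQ,V)=4
6. join DEFPQ+KR (d=297/16, Q=-529/16) ⇒ DEFKPQR; edges |DEFPQ|=193/32, |KR|=401/32
  updated: d(DEFKPQR,V)=-65/32
7. join DEFKPQR+V (d=-65/32) ⇒ DEFKPQRV; edges |DEFKPQR|=-65/64, |V|=-65/64
final tree: ((((((D:56/5,F:29/5):3,E:-3/2):83/12,P:16/3):269/32,Q:-105/32):193/32,(K:19/12,R:17/12):401/32):-65/64,V:-65/64)
total length: 1773/32

269/32,-105/32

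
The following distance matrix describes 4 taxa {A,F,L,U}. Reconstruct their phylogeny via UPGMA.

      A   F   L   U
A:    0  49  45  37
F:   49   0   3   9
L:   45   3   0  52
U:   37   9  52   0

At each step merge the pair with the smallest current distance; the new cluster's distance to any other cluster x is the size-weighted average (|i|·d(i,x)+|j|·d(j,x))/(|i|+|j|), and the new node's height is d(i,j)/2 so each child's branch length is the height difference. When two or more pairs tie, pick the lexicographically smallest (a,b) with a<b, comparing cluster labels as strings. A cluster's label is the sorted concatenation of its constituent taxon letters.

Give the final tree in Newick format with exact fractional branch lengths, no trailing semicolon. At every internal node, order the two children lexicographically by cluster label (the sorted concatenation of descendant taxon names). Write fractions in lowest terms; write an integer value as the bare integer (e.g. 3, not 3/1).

(A:131/6,((F:3/2,L:3/2):55/4,U:61/4):79/12)

step 1: merge (F,L) at d=3; branch lengths F→3/2, L→3/2; new cluster FL
  updated: d(A,FL)=47, d(FL,U)=61/2
step 2: merge (FL,U) at d=61/2; branch lengths FL→55/4, U→61/4; new cluster FLU
  updated: d(A,FLU)=131/3
step 3: merge (A,FLU) at d=131/3; branch lengths A→131/6, FLU→79/12; new cluster AFLU
final tree: (A:131/6,((F:3/2,L:3/2):55/4,U:61/4):79/12)
total length: 725/12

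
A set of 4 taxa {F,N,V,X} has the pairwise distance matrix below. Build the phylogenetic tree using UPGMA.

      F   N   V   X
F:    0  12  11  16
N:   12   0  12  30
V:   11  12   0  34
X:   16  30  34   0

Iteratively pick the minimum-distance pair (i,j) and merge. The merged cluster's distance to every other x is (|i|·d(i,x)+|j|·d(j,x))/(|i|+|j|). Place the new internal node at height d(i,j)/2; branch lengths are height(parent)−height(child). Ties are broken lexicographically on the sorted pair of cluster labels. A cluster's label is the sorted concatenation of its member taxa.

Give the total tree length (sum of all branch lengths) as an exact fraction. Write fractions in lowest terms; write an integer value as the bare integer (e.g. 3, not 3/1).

iteration 1: select F,V (d=11); attach at lengths (11/2, 11/2); label the merged cluster FV
  updated: d(FV,N)=12, d(FV,X)=25
iteration 2: select FV,N (d=12); attach at lengths (1/2, 6); label the merged cluster FNV
  updated: d(FNV,X)=80/3
iteration 3: select FNV,X (d=80/3); attach at lengths (22/3, 40/3); label the merged cluster FNVX
final tree: (((F:11/2,V:11/2):1/2,N:6):22/3,X:40/3)
total length: 229/6

229/6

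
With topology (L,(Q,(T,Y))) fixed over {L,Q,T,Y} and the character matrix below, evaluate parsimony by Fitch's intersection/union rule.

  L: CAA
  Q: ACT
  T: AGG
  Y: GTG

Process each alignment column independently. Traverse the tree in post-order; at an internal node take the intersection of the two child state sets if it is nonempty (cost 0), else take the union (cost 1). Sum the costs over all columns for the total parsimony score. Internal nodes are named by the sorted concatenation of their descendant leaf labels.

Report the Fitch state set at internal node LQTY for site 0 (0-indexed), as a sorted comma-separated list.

A,C

TY@0: {A} ∪ {G} = {A,G} (union, +1)
QTY@0: {A} ∩ {A,G} = {A} (intersection, +0)
LQTY@0: {C} ∪ {A} = {A,C} (union, +1)
TY@1: {G} ∪ {T} = {G,T} (union, +1)
QTY@1: {C} ∪ {G,T} = {C,G,T} (union, +1)
LQTY@1: {A} ∪ {C,G,T} = {A,C,G,T} (union, +1)
TY@2: {G} ∩ {G} = {G} (intersection, +0)
QTY@2: {T} ∪ {G} = {G,T} (union, +1)
LQTY@2: {A} ∪ {G,T} = {A,G,T} (union, +1)
per-site changes: [2, 3, 2]; total = 7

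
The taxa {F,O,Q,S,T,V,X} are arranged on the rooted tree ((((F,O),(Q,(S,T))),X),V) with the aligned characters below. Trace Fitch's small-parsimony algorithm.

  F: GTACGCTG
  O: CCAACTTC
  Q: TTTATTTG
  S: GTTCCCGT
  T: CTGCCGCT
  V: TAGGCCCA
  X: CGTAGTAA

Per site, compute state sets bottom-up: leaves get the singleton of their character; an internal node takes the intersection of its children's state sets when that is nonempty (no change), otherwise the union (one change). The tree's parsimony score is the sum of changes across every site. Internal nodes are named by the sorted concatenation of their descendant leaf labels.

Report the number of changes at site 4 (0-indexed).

site 0, node FO: F={G} ∪ O={C} → {C,G} (+1)
site 0, node ST: S={G} ∪ T={C} → {C,G} (+1)
site 0, node QST: Q={T} ∪ ST={C,G} → {C,G,T} (+1)
site 0, node FOQST: FO={C,G} ∩ QST={C,G,T} → {C,G} (+0)
site 0, node FOQSTX: FOQST={C,G} ∩ X={C} → {C} (+0)
site 0, node FOQSTVX: FOQSTX={C} ∪ V={T} → {C,T} (+1)
site 1, node FO: F={T} ∪ O={C} → {C,T} (+1)
site 1, node ST: S={T} ∩ T={T} → {T} (+0)
site 1, node QST: Q={T} ∩ ST={T} → {T} (+0)
site 1, node FOQST: FO={C,T} ∩ QST={T} → {T} (+0)
site 1, node FOQSTX: FOQST={T} ∪ X={G} → {G,T} (+1)
site 1, node FOQSTVX: FOQSTX={G,T} ∪ V={A} → {A,G,T} (+1)
site 2, node FO: F={A} ∩ O={A} → {A} (+0)
site 2, node ST: S={T} ∪ T={G} → {G,T} (+1)
site 2, node QST: Q={T} ∩ ST={G,T} → {T} (+0)
site 2, node FOQST: FO={A} ∪ QST={T} → {A,T} (+1)
site 2, node FOQSTX: FOQST={A,T} ∩ X={T} → {T} (+0)
site 2, node FOQSTVX: FOQSTX={T} ∪ V={G} → {G,T} (+1)
site 3, node FO: F={C} ∪ O={A} → {A,C} (+1)
site 3, node ST: S={C} ∩ T={C} → {C} (+0)
site 3, node QST: Q={A} ∪ ST={C} → {A,C} (+1)
site 3, node FOQST: FO={A,C} ∩ QST={A,C} → {A,C} (+0)
site 3, node FOQSTX: FOQST={A,C} ∩ X={A} → {A} (+0)
site 3, node FOQSTVX: FOQSTX={A} ∪ V={G} → {A,G} (+1)
site 4, node FO: F={G} ∪ O={C} → {C,G} (+1)
site 4, node ST: S={C} ∩ T={C} → {C} (+0)
site 4, node QST: Q={T} ∪ ST={C} → {C,T} (+1)
site 4, node FOQST: FO={C,G} ∩ QST={C,T} → {C} (+0)
site 4, node FOQSTX: FOQST={C} ∪ X={G} → {C,G} (+1)
site 4, node FOQSTVX: FOQSTX={C,G} ∩ V={C} → {C} (+0)
site 5, node FO: F={C} ∪ O={T} → {C,T} (+1)
site 5, node ST: S={C} ∪ T={G} → {C,G} (+1)
site 5, node QST: Q={T} ∪ ST={C,G} → {C,G,T} (+1)
site 5, node FOQST: FO={C,T} ∩ QST={C,G,T} → {C,T} (+0)
site 5, node FOQSTX: FOQST={C,T} ∩ X={T} → {T} (+0)
site 5, node FOQSTVX: FOQSTX={T} ∪ V={C} → {C,T} (+1)
site 6, node FO: F={T} ∩ O={T} → {T} (+0)
site 6, node ST: S={G} ∪ T={C} → {C,G} (+1)
site 6, node QST: Q={T} ∪ ST={C,G} → {C,G,T} (+1)
site 6, node FOQST: FO={T} ∩ QST={C,G,T} → {T} (+0)
site 6, node FOQSTX: FOQST={T} ∪ X={A} → {A,T} (+1)
site 6, node FOQSTVX: FOQSTX={A,T} ∪ V={C} → {A,C,T} (+1)
site 7, node FO: F={G} ∪ O={C} → {C,G} (+1)
site 7, node ST: S={T} ∩ T={T} → {T} (+0)
site 7, node QST: Q={G} ∪ ST={T} → {G,T} (+1)
site 7, node FOQST: FO={C,G} ∩ QST={G,T} → {G} (+0)
site 7, node FOQSTX: FOQST={G} ∪ X={A} → {A,G} (+1)
site 7, node FOQSTVX: FOQSTX={A,G} ∩ V={A} → {A} (+0)
per-site changes: [4, 3, 3, 3, 3, 4, 4, 3]; total = 27

3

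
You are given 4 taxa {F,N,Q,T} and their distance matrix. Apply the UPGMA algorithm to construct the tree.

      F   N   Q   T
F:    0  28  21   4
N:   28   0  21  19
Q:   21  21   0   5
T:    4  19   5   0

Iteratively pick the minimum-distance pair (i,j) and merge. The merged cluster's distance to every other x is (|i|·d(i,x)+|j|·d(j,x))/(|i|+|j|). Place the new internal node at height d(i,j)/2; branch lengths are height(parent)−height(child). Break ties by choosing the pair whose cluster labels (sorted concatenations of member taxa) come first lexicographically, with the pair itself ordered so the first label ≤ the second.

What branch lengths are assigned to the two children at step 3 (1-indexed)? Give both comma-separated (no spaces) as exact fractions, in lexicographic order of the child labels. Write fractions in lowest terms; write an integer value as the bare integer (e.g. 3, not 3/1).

29/6,34/3

iteration 1: select F,T (d=4); attach at lengths (2, 2); label the merged cluster FT
  updated: d(FT,N)=47/2, d(FT,Q)=13
iteration 2: select FT,Q (d=13); attach at lengths (9/2, 13/2); label the merged cluster FQT
  updated: d(FQT,N)=68/3
iteration 3: select FQT,N (d=68/3); attach at lengths (29/6, 34/3); label the merged cluster FNQT
final tree: (((F:2,T:2):9/2,Q:13/2):29/6,N:34/3)
total length: 187/6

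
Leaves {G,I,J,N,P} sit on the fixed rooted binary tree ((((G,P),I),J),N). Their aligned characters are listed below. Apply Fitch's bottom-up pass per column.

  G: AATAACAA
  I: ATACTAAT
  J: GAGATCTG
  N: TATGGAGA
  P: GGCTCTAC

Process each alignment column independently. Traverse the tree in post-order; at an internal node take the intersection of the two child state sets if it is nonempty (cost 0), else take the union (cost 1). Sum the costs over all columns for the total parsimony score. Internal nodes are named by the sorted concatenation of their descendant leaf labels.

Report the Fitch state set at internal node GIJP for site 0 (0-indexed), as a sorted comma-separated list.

[col 0] GP: children G:{A}, P:{G} ∪→ {A,G}; cost 1
[col 0] GIP: children GP:{A,G}, I:{A} ∩→ {A}; cost 0
[col 0] GIJP: children GIP:{A}, J:{G} ∪→ {A,G}; cost 1
[col 0] GIJNP: children GIJP:{A,G}, N:{T} ∪→ {A,G,T}; cost 1
[col 1] GP: children G:{A}, P:{G} ∪→ {A,G}; cost 1
[col 1] GIP: children GP:{A,G}, I:{T} ∪→ {A,G,T}; cost 1
[col 1] GIJP: children GIP:{A,G,T}, J:{A} ∩→ {A}; cost 0
[col 1] GIJNP: children GIJP:{A}, N:{A} ∩→ {A}; cost 0
[col 2] GP: children G:{T}, P:{C} ∪→ {C,T}; cost 1
[col 2] GIP: children GP:{C,T}, I:{A} ∪→ {A,C,T}; cost 1
[col 2] GIJP: children GIP:{A,C,T}, J:{G} ∪→ {A,C,G,T}; cost 1
[col 2] GIJNP: children GIJP:{A,C,G,T}, N:{T} ∩→ {T}; cost 0
[col 3] GP: children G:{A}, P:{T} ∪→ {A,T}; cost 1
[col 3] GIP: children GP:{A,T}, I:{C} ∪→ {A,C,T}; cost 1
[col 3] GIJP: children GIP:{A,C,T}, J:{A} ∩→ {A}; cost 0
[col 3] GIJNP: children GIJP:{A}, N:{G} ∪→ {A,G}; cost 1
[col 4] GP: children G:{A}, P:{C} ∪→ {A,C}; cost 1
[col 4] GIP: children GP:{A,C}, I:{T} ∪→ {A,C,T}; cost 1
[col 4] GIJP: children GIP:{A,C,T}, J:{T} ∩→ {T}; cost 0
[col 4] GIJNP: children GIJP:{T}, N:{G} ∪→ {G,T}; cost 1
[col 5] GP: children G:{C}, P:{T} ∪→ {C,T}; cost 1
[col 5] GIP: children GP:{C,T}, I:{A} ∪→ {A,C,T}; cost 1
[col 5] GIJP: children GIP:{A,C,T}, J:{C} ∩→ {C}; cost 0
[col 5] GIJNP: children GIJP:{C}, N:{A} ∪→ {A,C}; cost 1
[col 6] GP: children G:{A}, P:{A} ∩→ {A}; cost 0
[col 6] GIP: children GP:{A}, I:{A} ∩→ {A}; cost 0
[col 6] GIJP: children GIP:{A}, J:{T} ∪→ {A,T}; cost 1
[col 6] GIJNP: children GIJP:{A,T}, N:{G} ∪→ {A,G,T}; cost 1
[col 7] GP: children G:{A}, P:{C} ∪→ {A,C}; cost 1
[col 7] GIP: children GP:{A,C}, I:{T} ∪→ {A,C,T}; cost 1
[col 7] GIJP: children GIP:{A,C,T}, J:{G} ∪→ {A,C,G,T}; cost 1
[col 7] GIJNP: children GIJP:{A,C,G,T}, N:{A} ∩→ {A}; cost 0
per-site changes: [3, 2, 3, 3, 3, 3, 2, 3]; total = 22

A,G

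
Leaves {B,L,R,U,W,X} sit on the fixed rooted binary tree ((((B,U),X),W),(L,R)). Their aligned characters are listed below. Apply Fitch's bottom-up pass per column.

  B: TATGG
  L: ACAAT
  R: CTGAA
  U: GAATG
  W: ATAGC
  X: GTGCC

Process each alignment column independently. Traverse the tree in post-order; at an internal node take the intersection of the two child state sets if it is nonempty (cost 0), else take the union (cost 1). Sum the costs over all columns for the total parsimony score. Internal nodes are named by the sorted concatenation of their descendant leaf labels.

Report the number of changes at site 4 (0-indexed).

site 0, node BU: B={T} ∪ U={G} → {G,T} (+1)
site 0, node BUX: BU={G,T} ∩ X={G} → {G} (+0)
site 0, node BUWX: BUX={G} ∪ W={A} → {A,G} (+1)
site 0, node LR: L={A} ∪ R={C} → {A,C} (+1)
site 0, node BLRUWX: BUWX={A,G} ∩ LR={A,C} → {A} (+0)
site 1, node BU: B={A} ∩ U={A} → {A} (+0)
site 1, node BUX: BU={A} ∪ X={T} → {A,T} (+1)
site 1, node BUWX: BUX={A,T} ∩ W={T} → {T} (+0)
site 1, node LR: L={C} ∪ R={T} → {C,T} (+1)
site 1, node BLRUWX: BUWX={T} ∩ LR={C,T} → {T} (+0)
site 2, node BU: B={T} ∪ U={A} → {A,T} (+1)
site 2, node BUX: BU={A,T} ∪ X={G} → {A,G,T} (+1)
site 2, node BUWX: BUX={A,G,T} ∩ W={A} → {A} (+0)
site 2, node LR: L={A} ∪ R={G} → {A,G} (+1)
site 2, node BLRUWX: BUWX={A} ∩ LR={A,G} → {A} (+0)
site 3, node BU: B={G} ∪ U={T} → {G,T} (+1)
site 3, node BUX: BU={G,T} ∪ X={C} → {C,G,T} (+1)
site 3, node BUWX: BUX={C,G,T} ∩ W={G} → {G} (+0)
site 3, node LR: L={A} ∩ R={A} → {A} (+0)
site 3, node BLRUWX: BUWX={G} ∪ LR={A} → {A,G} (+1)
site 4, node BU: B={G} ∩ U={G} → {G} (+0)
site 4, node BUX: BU={G} ∪ X={C} → {C,G} (+1)
site 4, node BUWX: BUX={C,G} ∩ W={C} → {C} (+0)
site 4, node LR: L={T} ∪ R={A} → {A,T} (+1)
site 4, node BLRUWX: BUWX={C} ∪ LR={A,T} → {A,C,T} (+1)
per-site changes: [3, 2, 3, 3, 3]; total = 14

3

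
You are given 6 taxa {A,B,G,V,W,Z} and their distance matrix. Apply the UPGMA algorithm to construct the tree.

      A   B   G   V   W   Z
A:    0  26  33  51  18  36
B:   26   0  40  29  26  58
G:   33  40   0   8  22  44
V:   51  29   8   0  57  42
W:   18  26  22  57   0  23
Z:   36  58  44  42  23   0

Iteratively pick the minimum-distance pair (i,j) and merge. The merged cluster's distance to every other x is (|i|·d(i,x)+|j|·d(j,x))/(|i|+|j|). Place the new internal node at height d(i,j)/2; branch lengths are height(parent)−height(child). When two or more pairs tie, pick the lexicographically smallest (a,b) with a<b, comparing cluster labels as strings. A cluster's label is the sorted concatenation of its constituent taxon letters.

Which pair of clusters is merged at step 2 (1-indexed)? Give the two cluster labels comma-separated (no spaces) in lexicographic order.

A,W

1. join G+V (d=8) ⇒ GV; edges |G|=4, |V|=4
  updated: d(A,GV)=42, d(B,GV)=69/2, d(GV,W)=79/2, d(GV,Z)=43
2. join A+W (d=18) ⇒ AW; edges |A|=9, |W|=9
  updated: d(AW,B)=26, d(AW,GV)=163/4, d(AW,Z)=59/2
3. join AW+B (d=26) ⇒ ABW; edges |AW|=4, |B|=13
  updated: d(ABW,GV)=116/3, d(ABW,Z)=39
4. join ABW+GV (d=116/3) ⇒ ABGVW; edges |ABW|=19/3, |GV|=46/3
  updated: d(ABGVW,Z)=203/5
5. join ABGVW+Z (d=203/5) ⇒ ABGVWZ; edges |ABGVW|=29/30, |Z|=203/10
final tree: ((((A:9,W:9):4,B:13):19/3,(G:4,V:4):46/3):29/30,Z:203/10)
total length: 1289/15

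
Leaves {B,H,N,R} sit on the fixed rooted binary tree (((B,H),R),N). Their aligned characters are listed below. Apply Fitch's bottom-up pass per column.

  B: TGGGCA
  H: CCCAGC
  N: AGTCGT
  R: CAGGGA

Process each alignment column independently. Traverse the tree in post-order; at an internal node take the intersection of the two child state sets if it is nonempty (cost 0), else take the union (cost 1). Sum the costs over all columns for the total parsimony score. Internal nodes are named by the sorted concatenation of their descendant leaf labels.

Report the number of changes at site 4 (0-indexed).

1

site 0, node BH: B={T} ∪ H={C} → {C,T} (+1)
site 0, node BHR: BH={C,T} ∩ R={C} → {C} (+0)
site 0, node BHNR: BHR={C} ∪ N={A} → {A,C} (+1)
site 1, node BH: B={G} ∪ H={C} → {C,G} (+1)
site 1, node BHR: BH={C,G} ∪ R={A} → {A,C,G} (+1)
site 1, node BHNR: BHR={A,C,G} ∩ N={G} → {G} (+0)
site 2, node BH: B={G} ∪ H={C} → {C,G} (+1)
site 2, node BHR: BH={C,G} ∩ R={G} → {G} (+0)
site 2, node BHNR: BHR={G} ∪ N={T} → {G,T} (+1)
site 3, node BH: B={G} ∪ H={A} → {A,G} (+1)
site 3, node BHR: BH={A,G} ∩ R={G} → {G} (+0)
site 3, node BHNR: BHR={G} ∪ N={C} → {C,G} (+1)
site 4, node BH: B={C} ∪ H={G} → {C,G} (+1)
site 4, node BHR: BH={C,G} ∩ R={G} → {G} (+0)
site 4, node BHNR: BHR={G} ∩ N={G} → {G} (+0)
site 5, node BH: B={A} ∪ H={C} → {A,C} (+1)
site 5, node BHR: BH={A,C} ∩ R={A} → {A} (+0)
site 5, node BHNR: BHR={A} ∪ N={T} → {A,T} (+1)
per-site changes: [2, 2, 2, 2, 1, 2]; total = 11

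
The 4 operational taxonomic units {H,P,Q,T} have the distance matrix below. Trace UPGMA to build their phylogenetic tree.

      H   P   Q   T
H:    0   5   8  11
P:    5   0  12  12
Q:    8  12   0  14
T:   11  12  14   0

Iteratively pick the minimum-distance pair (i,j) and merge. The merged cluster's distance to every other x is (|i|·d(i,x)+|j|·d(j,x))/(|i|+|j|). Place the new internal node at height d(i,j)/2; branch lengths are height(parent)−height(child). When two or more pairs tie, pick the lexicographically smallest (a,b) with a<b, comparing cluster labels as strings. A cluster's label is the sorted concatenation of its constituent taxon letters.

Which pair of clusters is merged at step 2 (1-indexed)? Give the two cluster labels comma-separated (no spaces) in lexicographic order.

HP,Q

iteration 1: select H,P (d=5); attach at lengths (5/2, 5/2); label the merged cluster HP
  updated: d(HP,Q)=10, d(HP,T)=23/2
iteration 2: select HP,Q (d=10); attach at lengths (5/2, 5); label the merged cluster HPQ
  updated: d(HPQ,T)=37/3
iteration 3: select HPQ,T (d=37/3); attach at lengths (7/6, 37/6); label the merged cluster HPQT
final tree: (((H:5/2,P:5/2):5/2,Q:5):7/6,T:37/6)
total length: 119/6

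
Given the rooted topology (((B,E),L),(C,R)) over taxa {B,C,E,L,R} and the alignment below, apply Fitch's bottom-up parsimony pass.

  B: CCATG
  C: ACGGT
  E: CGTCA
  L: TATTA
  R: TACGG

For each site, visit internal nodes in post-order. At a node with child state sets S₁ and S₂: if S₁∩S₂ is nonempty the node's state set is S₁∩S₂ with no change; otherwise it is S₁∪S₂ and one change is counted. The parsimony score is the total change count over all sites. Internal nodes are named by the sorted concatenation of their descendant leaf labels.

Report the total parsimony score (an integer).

BE@0: {C} ∩ {C} = {C} (intersection, +0)
BEL@0: {C} ∪ {T} = {C,T} (union, +1)
CR@0: {A} ∪ {T} = {A,T} (union, +1)
BCELR@0: {C,T} ∩ {A,T} = {T} (intersection, +0)
BE@1: {C} ∪ {G} = {C,G} (union, +1)
BEL@1: {C,G} ∪ {A} = {A,C,G} (union, +1)
CR@1: {C} ∪ {A} = {A,C} (union, +1)
BCELR@1: {A,C,G} ∩ {A,C} = {A,C} (intersection, +0)
BE@2: {A} ∪ {T} = {A,T} (union, +1)
BEL@2: {A,T} ∩ {T} = {T} (intersection, +0)
CR@2: {G} ∪ {C} = {C,G} (union, +1)
BCELR@2: {T} ∪ {C,G} = {C,G,T} (union, +1)
BE@3: {T} ∪ {C} = {C,T} (union, +1)
BEL@3: {C,T} ∩ {T} = {T} (intersection, +0)
CR@3: {G} ∩ {G} = {G} (intersection, +0)
BCELR@3: {T} ∪ {G} = {G,T} (union, +1)
BE@4: {G} ∪ {A} = {A,G} (union, +1)
BEL@4: {A,G} ∩ {A} = {A} (intersection, +0)
CR@4: {T} ∪ {G} = {G,T} (union, +1)
BCELR@4: {A} ∪ {G,T} = {A,G,T} (union, +1)
per-site changes: [2, 3, 3, 2, 3]; total = 13

13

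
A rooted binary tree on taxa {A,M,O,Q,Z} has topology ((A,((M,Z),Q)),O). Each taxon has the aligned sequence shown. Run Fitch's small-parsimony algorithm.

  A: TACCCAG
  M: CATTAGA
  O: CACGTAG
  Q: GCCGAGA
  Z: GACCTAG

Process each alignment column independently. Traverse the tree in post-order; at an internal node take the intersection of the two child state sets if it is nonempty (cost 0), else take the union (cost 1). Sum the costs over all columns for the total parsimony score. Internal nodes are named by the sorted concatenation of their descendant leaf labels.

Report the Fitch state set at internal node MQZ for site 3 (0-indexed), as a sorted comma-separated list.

site 0, node MZ: M={C} ∪ Z={G} → {C,G} (+1)
site 0, node MQZ: MZ={C,G} ∩ Q={G} → {G} (+0)
site 0, node AMQZ: A={T} ∪ MQZ={G} → {G,T} (+1)
site 0, node AMOQZ: AMQZ={G,T} ∪ O={C} → {C,G,T} (+1)
site 1, node MZ: M={A} ∩ Z={A} → {A} (+0)
site 1, node MQZ: MZ={A} ∪ Q={C} → {A,C} (+1)
site 1, node AMQZ: A={A} ∩ MQZ={A,C} → {A} (+0)
site 1, node AMOQZ: AMQZ={A} ∩ O={A} → {A} (+0)
site 2, node MZ: M={T} ∪ Z={C} → {C,T} (+1)
site 2, node MQZ: MZ={C,T} ∩ Q={C} → {C} (+0)
site 2, node AMQZ: A={C} ∩ MQZ={C} → {C} (+0)
site 2, node AMOQZ: AMQZ={C} ∩ O={C} → {C} (+0)
site 3, node MZ: M={T} ∪ Z={C} → {C,T} (+1)
site 3, node MQZ: MZ={C,T} ∪ Q={G} → {C,G,T} (+1)
site 3, node AMQZ: A={C} ∩ MQZ={C,G,T} → {C} (+0)
site 3, node AMOQZ: AMQZ={C} ∪ O={G} → {C,G} (+1)
site 4, node MZ: M={A} ∪ Z={T} → {A,T} (+1)
site 4, node MQZ: MZ={A,T} ∩ Q={A} → {A} (+0)
site 4, node AMQZ: A={C} ∪ MQZ={A} → {A,C} (+1)
site 4, node AMOQZ: AMQZ={A,C} ∪ O={T} → {A,C,T} (+1)
site 5, node MZ: M={G} ∪ Z={A} → {A,G} (+1)
site 5, node MQZ: MZ={A,G} ∩ Q={G} → {G} (+0)
site 5, node AMQZ: A={A} ∪ MQZ={G} → {A,G} (+1)
site 5, node AMOQZ: AMQZ={A,G} ∩ O={A} → {A} (+0)
site 6, node MZ: M={A} ∪ Z={G} → {A,G} (+1)
site 6, node MQZ: MZ={A,G} ∩ Q={A} → {A} (+0)
site 6, node AMQZ: A={G} ∪ MQZ={A} → {A,G} (+1)
site 6, node AMOQZ: AMQZ={A,G} ∩ O={G} → {G} (+0)
per-site changes: [3, 1, 1, 3, 3, 2, 2]; total = 15

C,G,T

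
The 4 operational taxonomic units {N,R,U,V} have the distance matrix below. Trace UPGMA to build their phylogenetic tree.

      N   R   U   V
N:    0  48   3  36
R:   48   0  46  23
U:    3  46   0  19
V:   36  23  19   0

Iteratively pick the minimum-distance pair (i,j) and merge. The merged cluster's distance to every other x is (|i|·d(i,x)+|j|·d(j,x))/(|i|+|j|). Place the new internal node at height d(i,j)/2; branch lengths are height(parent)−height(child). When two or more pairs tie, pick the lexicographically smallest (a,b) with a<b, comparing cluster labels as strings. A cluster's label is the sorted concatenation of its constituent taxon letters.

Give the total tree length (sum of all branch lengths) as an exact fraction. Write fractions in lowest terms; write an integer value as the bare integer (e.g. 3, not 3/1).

step 1: merge (N,U) at d=3; branch lengths N→3/2, U→3/2; new cluster NU
  updated: d(NU,R)=47, d(NU,V)=55/2
step 2: merge (R,V) at d=23; branch lengths R→23/2, V→23/2; new cluster RV
  updated: d(NU,RV)=149/4
step 3: merge (NU,RV) at d=149/4; branch lengths NU→137/8, RV→57/8; new cluster NRUV
final tree: ((N:3/2,U:3/2):137/8,(R:23/2,V:23/2):57/8)
total length: 201/4

201/4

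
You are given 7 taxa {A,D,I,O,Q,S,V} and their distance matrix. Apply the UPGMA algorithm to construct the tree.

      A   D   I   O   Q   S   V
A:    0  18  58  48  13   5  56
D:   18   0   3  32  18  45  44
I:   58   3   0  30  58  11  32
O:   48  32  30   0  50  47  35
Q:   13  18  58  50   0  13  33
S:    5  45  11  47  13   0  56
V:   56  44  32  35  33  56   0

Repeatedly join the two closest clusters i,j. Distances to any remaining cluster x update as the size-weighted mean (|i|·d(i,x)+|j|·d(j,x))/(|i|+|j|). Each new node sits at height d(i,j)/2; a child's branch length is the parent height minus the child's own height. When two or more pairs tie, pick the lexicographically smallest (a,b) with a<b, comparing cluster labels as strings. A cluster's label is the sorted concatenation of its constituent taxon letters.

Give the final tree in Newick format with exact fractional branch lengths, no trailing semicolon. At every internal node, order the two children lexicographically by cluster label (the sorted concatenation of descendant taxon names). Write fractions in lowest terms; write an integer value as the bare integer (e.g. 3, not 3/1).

1. join D+I (d=3) ⇒ DI; edges |D|=3/2, |I|=3/2
  updated: d(A,DI)=38, d(DI,O)=31, d(DI,Q)=38, d(DI,S)=28, d(DI,V)=38
2. join A+S (d=5) ⇒ AS; edges |A|=5/2, |S|=5/2
  updated: d(AS,DI)=33, d(AS,O)=95/2, d(AS,Q)=13, d(AS,V)=56
3. join AS+Q (d=13) ⇒ AQS; edges |AS|=4, |Q|=13/2
  updated: d(AQS,DI)=104/3, d(AQS,O)=145/3, d(AQS,V)=145/3
4. join DI+O (d=31) ⇒ DIO; edges |DI|=14, |O|=31/2
  updated: d(AQS,DIO)=353/9, d(DIO,V)=37
5. join DIO+V (d=37) ⇒ DIOV; edges |DIO|=3, |V|=37/2
  updated: d(AQS,DIOV)=83/2
6. join AQS+DIOV (d=83/2) ⇒ ADIOQSV; edges |AQS|=57/4, |DIOV|=9/4
final tree: (((A:5/2,S:5/2):4,Q:13/2):57/4,(((D:3/2,I:3/2):14,O:31/2):3,V:37/2):9/4)
total length: 86

(((A:5/2,S:5/2):4,Q:13/2):57/4,(((D:3/2,I:3/2):14,O:31/2):3,V:37/2):9/4)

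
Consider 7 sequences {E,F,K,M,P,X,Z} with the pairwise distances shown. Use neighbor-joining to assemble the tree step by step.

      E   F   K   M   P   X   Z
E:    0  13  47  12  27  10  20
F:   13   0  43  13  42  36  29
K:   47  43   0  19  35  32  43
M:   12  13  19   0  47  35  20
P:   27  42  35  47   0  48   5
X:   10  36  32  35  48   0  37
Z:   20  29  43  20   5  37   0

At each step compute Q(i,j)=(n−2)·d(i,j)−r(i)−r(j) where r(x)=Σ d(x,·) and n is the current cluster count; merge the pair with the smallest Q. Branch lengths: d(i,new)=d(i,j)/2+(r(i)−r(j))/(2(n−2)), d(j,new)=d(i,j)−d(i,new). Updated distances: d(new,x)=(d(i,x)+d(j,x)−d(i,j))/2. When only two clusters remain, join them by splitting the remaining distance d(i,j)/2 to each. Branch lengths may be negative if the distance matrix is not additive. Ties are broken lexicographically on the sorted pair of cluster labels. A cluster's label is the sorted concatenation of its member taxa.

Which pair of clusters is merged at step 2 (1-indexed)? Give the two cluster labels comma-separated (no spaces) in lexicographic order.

1. join P+Z (d=5, Q=-333) ⇒ PZ; edges |P|=15/2, |Z|=-5/2
  updated: d(E,PZ)=21, d(F,PZ)=33, d(K,PZ)=73/2, d(M,PZ)=31, d(PZ,X)=40
2. join E+X (d=10, Q=-216) ⇒ EX; edges |E|=-5/4, |X|=45/4
  updated: d(EX,F)=39/2, d(EX,K)=69/2, d(EX,M)=37/2, d(EX,PZ)=51/2
3. join K+M (d=19, Q=-315/2) ⇒ KM; edges |K|=217/12, |M|=11/12
  updated: d(EX,KM)=17, d(F,KM)=37/2, d(KM,PZ)=97/4
4. join EX+F (d=39/2, Q=-94) ⇒ EFX; edges |EX|=15/2, |F|=12
  updated: d(EFX,KM)=8, d(EFX,PZ)=39/2
5. join EFX+KM (d=8, Q=-207/4) ⇒ EFKMX; edges |EFX|=13/8, |KM|=51/8
  updated: d(EFKMX,PZ)=143/8
6. join EFKMX+PZ (d=143/8) ⇒ EFKMPXZ; edges |EFKMX|=143/16, |PZ|=143/16
final tree: ((((E:-5/4,X:45/4):15/2,F:12):13/8,(K:217/12,M:11/12):51/8):143/16,(P:15/2,Z:-5/2):143/16)
total length: 635/8

E,X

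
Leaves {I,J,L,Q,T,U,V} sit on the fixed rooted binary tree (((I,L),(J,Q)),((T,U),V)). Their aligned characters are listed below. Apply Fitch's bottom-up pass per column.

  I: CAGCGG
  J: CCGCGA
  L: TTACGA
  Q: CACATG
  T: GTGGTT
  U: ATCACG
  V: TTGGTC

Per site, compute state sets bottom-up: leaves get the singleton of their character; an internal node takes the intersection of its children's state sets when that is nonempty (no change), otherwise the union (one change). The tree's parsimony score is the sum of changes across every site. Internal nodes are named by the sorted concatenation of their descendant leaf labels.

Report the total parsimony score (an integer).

20

IL@0: {C} ∪ {T} = {C,T} (union, +1)
JQ@0: {C} ∩ {C} = {C} (intersection, +0)
IJLQ@0: {C,T} ∩ {C} = {C} (intersection, +0)
TU@0: {G} ∪ {A} = {A,G} (union, +1)
TUV@0: {A,G} ∪ {T} = {A,G,T} (union, +1)
IJLQTUV@0: {C} ∪ {A,G,T} = {A,C,G,T} (union, +1)
IL@1: {A} ∪ {T} = {A,T} (union, +1)
JQ@1: {C} ∪ {A} = {A,C} (union, +1)
IJLQ@1: {A,T} ∩ {A,C} = {A} (intersection, +0)
TU@1: {T} ∩ {T} = {T} (intersection, +0)
TUV@1: {T} ∩ {T} = {T} (intersection, +0)
IJLQTUV@1: {A} ∪ {T} = {A,T} (union, +1)
IL@2: {G} ∪ {A} = {A,G} (union, +1)
JQ@2: {G} ∪ {C} = {C,G} (union, +1)
IJLQ@2: {A,G} ∩ {C,G} = {G} (intersection, +0)
TU@2: {G} ∪ {C} = {C,G} (union, +1)
TUV@2: {C,G} ∩ {G} = {G} (intersection, +0)
IJLQTUV@2: {G} ∩ {G} = {G} (intersection, +0)
IL@3: {C} ∩ {C} = {C} (intersection, +0)
JQ@3: {C} ∪ {A} = {A,C} (union, +1)
IJLQ@3: {C} ∩ {A,C} = {C} (intersection, +0)
TU@3: {G} ∪ {A} = {A,G} (union, +1)
TUV@3: {A,G} ∩ {G} = {G} (intersection, +0)
IJLQTUV@3: {C} ∪ {G} = {C,G} (union, +1)
IL@4: {G} ∩ {G} = {G} (intersection, +0)
JQ@4: {G} ∪ {T} = {G,T} (union, +1)
IJLQ@4: {G} ∩ {G,T} = {G} (intersection, +0)
TU@4: {T} ∪ {C} = {C,T} (union, +1)
TUV@4: {C,T} ∩ {T} = {T} (intersection, +0)
IJLQTUV@4: {G} ∪ {T} = {G,T} (union, +1)
IL@5: {G} ∪ {A} = {A,G} (union, +1)
JQ@5: {A} ∪ {G} = {A,G} (union, +1)
IJLQ@5: {A,G} ∩ {A,G} = {A,G} (intersection, +0)
TU@5: {T} ∪ {G} = {G,T} (union, +1)
TUV@5: {G,T} ∪ {C} = {C,G,T} (union, +1)
IJLQTUV@5: {A,G} ∩ {C,G,T} = {G} (intersection, +0)
per-site changes: [4, 3, 3, 3, 3, 4]; total = 20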